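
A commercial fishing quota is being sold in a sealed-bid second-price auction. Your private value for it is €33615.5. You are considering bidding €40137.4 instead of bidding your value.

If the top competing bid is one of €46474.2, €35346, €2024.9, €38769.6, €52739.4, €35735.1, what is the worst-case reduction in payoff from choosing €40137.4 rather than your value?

€5154.1

€46474.2: same outcome either way → loss €0.
€35346: truthful gives €0, deviation gives −€1730.5 → loss €1730.5.
€2024.9: same outcome either way → loss €0.
€38769.6: truthful gives €0, deviation gives −€5154.1 → loss €5154.1.
€52739.4: same outcome either way → loss €0.
€35735.1: truthful gives €0, deviation gives −€2119.6 → loss €2119.6.
Maximum loss: €5154.1.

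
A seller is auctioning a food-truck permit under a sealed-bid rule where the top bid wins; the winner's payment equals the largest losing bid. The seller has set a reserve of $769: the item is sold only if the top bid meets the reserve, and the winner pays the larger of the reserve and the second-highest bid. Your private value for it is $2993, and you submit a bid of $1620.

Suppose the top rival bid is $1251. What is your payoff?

Your bid $1620 is the highest and exceeds the reserve.
Price = max(second-highest bid, reserve) = max($1251, $769) = $1251.
Payoff = $2993 − $1251 = $1742.

$1742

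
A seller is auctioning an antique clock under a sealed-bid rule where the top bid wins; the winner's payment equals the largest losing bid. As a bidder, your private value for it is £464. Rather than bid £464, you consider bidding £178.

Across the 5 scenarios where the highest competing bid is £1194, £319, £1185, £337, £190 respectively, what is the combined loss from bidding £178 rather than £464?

The deviation costs you only when the competing bid falls strictly between £178 and £464; elsewhere both bids give the same outcome.
£1194: outcomes coincide → loss £0.
£319: truthful payoff £145, deviation payoff £0 → loss £145.
£1185: outcomes coincide → loss £0.
£337: truthful payoff £127, deviation payoff £0 → loss £127.
£190: truthful payoff £274, deviation payoff £0 → loss £274.
Total loss = £145 + £127 + £274 = £546.
Because the price is fixed by the runner-up's bid, deviating from your value can only change a good outcome into a bad one — never the reverse.

£546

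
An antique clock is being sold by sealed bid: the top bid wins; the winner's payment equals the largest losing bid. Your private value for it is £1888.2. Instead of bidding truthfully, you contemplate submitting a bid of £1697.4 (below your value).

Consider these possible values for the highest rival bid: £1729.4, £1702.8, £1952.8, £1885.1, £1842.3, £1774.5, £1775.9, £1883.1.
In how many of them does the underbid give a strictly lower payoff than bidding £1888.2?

7

The deviation hurts exactly when the highest competing bid lies strictly between £1697.4 and £1888.2 — underbidding then forfeits a profitable win.
£1729.4: inside the interval → strictly worse (loss £158.8).
£1702.8: inside the interval → strictly worse (loss £185.4).
£1952.8: above both → same outcome either way.
£1885.1: inside the interval → strictly worse (loss £3.1).
£1842.3: inside the interval → strictly worse (loss £45.9).
£1774.5: inside the interval → strictly worse (loss £113.7).
£1775.9: inside the interval → strictly worse (loss £112.3).
£1883.1: inside the interval → strictly worse (loss £5.1).
Count: 7.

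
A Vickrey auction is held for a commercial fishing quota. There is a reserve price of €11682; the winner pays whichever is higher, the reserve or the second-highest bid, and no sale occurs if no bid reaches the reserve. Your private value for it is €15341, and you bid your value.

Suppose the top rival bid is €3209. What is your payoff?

€3659

Your bid €15341 is the highest and exceeds the reserve.
Price = max(second-highest bid, reserve) = max(€3209, €11682) = €11682.
Payoff = €15341 − €11682 = €3659.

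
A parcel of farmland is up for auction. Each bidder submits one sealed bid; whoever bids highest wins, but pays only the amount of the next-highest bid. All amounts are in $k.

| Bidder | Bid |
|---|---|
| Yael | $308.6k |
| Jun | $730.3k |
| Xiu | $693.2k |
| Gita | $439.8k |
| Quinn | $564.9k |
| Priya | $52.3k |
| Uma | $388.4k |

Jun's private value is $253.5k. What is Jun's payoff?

Highest bid: Jun at $730.3k, so Jun wins.
Second-highest bid: Xiu at $693.2k — that is the price the winner pays.
Jun's payoff = value − price = $253.5k − $693.2k = −$439.7k.

−$439.7k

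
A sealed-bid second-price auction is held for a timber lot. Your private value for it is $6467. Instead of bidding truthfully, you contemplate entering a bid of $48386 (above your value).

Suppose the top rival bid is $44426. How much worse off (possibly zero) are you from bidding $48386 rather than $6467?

Bidding your value $6467: you lose (since $6467 < $44426). Payoff $0.
Bidding $48386: you win and pay $44426. Payoff $6467 − $44426 = −$37959.
The competing bid $44426 lies between your value and your inflated bid, so overbidding wins an item priced above your value.
Loss from deviating = $0 − (−$37959) = $37959.

$37959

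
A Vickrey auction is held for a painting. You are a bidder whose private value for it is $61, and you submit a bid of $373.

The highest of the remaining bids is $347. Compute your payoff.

−$286

Your bid $373 exceeds the highest competing bid $347, so you win.
In a second-price auction the winner pays the second-highest bid, $347.
Payoff = value − price = $61 − $347 = −$286.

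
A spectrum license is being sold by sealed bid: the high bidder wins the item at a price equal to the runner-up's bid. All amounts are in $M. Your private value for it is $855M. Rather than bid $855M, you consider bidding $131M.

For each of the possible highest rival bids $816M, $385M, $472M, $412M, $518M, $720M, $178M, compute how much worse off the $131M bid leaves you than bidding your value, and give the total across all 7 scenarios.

$2484M

The deviation costs you only when the competing bid falls strictly between $131M and $855M; elsewhere both bids give the same outcome.
$816M: truthful payoff $39M, deviation payoff $0M → loss $39M.
$385M: truthful payoff $470M, deviation payoff $0M → loss $470M.
$472M: truthful payoff $383M, deviation payoff $0M → loss $383M.
$412M: truthful payoff $443M, deviation payoff $0M → loss $443M.
$518M: truthful payoff $337M, deviation payoff $0M → loss $337M.
$720M: truthful payoff $135M, deviation payoff $0M → loss $135M.
$178M: truthful payoff $677M, deviation payoff $0M → loss $677M.
Total loss = $39M + $470M + $383M + $443M + $337M + $135M + $677M = $2484M.
Because the price is fixed by the runner-up's bid, deviating from your value can only change a good outcome into a bad one — never the reverse.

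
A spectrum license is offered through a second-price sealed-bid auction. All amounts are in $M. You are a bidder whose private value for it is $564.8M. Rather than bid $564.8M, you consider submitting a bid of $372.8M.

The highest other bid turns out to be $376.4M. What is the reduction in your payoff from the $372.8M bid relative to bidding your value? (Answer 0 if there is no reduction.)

$188.4M

Bidding your value $564.8M: you win (since $564.8M > $376.4M) and pay $376.4M. Payoff $188.4M.
Bidding $372.8M: you lose. Payoff $0M.
The competing bid $376.4M lies between your shaded bid and your value, so underbidding forfeits an item you could have won at a profitable price.
Loss from deviating = $188.4M − ($0M) = $188.4M.
Because the price is fixed by the runner-up's bid, deviating from your value can only change a good outcome into a bad one — never the reverse.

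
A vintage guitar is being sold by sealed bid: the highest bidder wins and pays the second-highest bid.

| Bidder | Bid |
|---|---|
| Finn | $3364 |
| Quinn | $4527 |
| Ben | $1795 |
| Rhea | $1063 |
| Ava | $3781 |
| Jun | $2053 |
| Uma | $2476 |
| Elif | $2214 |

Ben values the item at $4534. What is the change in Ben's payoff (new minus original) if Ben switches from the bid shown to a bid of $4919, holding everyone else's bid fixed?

$7

The highest bid among the other bidders is $4527; Ben's bid doesn't change that.
Original bid $1795: Ben is not highest (top rival bid is $4527); payoff $0.
Alternative bid $4919: Ben is highest, pays the top rival bid $4527; payoff $4534 − $4527 = $7.
Change in payoff = $7 − ($0) = $7.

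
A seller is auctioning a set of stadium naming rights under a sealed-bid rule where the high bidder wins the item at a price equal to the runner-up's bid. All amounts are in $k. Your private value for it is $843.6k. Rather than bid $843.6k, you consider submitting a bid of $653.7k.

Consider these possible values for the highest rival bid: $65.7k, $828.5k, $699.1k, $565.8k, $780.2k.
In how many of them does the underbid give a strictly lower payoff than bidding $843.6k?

The deviation hurts exactly when the highest competing bid lies strictly between $653.7k and $843.6k — underbidding then forfeits a profitable win.
$65.7k: below both → same outcome either way.
$828.5k: inside the interval → strictly worse (loss $15.1k).
$699.1k: inside the interval → strictly worse (loss $144.5k).
$565.8k: below both → same outcome either way.
$780.2k: inside the interval → strictly worse (loss $63.4k).
Count: 3.

3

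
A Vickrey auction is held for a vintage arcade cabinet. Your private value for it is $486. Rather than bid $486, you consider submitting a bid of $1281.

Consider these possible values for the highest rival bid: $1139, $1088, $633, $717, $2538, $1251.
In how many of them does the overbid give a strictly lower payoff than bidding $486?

The deviation hurts exactly when the highest competing bid lies strictly between $486 and $1281 — overbidding then wins at a price above your value.
$1139: inside the interval → strictly worse (loss $653).
$1088: inside the interval → strictly worse (loss $602).
$633: inside the interval → strictly worse (loss $147).
$717: inside the interval → strictly worse (loss $231).
$2538: above both → same outcome either way.
$1251: inside the interval → strictly worse (loss $765).
Count: 5.

5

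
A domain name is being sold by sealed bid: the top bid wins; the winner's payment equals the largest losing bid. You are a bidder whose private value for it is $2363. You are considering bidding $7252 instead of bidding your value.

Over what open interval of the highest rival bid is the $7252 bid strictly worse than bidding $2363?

($2363, $7252)

If the competing bid is below $2363, both bids win at the same price — no difference.
If it is above $7252, both bids lose — no difference.
If it lies strictly between $2363 and $7252, bidding your value loses (payoff 0) while bidding $7252 wins at a price above your value (payoff negative).
So the deviation strictly hurts on the open interval ($2363, $7252).
In a second-price auction your bid sets only whether you win, not what you pay, so bidding your true value is weakly dominant.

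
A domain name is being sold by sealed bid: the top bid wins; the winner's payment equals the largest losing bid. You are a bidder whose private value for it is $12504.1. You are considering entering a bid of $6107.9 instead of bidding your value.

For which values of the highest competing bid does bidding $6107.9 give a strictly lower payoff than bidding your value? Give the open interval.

($6107.9, $12504.1)

If the competing bid is below $6107.9, both bids win at the same price — no difference.
If it is above $12504.1, both bids lose — no difference.
If it lies strictly between $6107.9 and $12504.1, bidding your value wins at a price below your value (positive payoff) while bidding $6107.9 loses (payoff 0).
So the deviation strictly hurts on the open interval ($6107.9, $12504.1).
In a second-price auction your bid sets only whether you win, not what you pay, so bidding your true value is weakly dominant.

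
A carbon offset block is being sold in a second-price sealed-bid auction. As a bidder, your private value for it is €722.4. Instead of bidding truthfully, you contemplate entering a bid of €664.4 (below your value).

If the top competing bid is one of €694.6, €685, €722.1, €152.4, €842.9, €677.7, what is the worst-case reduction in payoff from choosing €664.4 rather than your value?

€44.7

€694.6: truthful gives €27.8, deviation gives €0 → loss €27.8.
€685: truthful gives €37.4, deviation gives €0 → loss €37.4.
€722.1: truthful gives €0.3, deviation gives €0 → loss €0.3.
€152.4: same outcome either way → loss €0.
€842.9: same outcome either way → loss €0.
€677.7: truthful gives €44.7, deviation gives €0 → loss €44.7.
Maximum loss: €44.7.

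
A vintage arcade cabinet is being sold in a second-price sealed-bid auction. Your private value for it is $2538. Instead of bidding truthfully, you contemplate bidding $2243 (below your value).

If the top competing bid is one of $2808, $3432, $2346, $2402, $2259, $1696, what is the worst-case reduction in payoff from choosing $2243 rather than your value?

$279

$2808: same outcome either way → loss $0.
$3432: same outcome either way → loss $0.
$2346: truthful gives $192, deviation gives $0 → loss $192.
$2402: truthful gives $136, deviation gives $0 → loss $136.
$2259: truthful gives $279, deviation gives $0 → loss $279.
$1696: same outcome either way → loss $0.
Maximum loss: $279.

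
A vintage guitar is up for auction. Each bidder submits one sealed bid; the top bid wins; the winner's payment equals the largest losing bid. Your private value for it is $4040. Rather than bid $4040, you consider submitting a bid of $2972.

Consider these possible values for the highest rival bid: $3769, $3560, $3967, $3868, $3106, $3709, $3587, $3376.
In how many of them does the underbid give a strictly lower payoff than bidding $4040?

8

The deviation hurts exactly when the highest competing bid lies strictly between $2972 and $4040 — underbidding then forfeits a profitable win.
$3769: inside the interval → strictly worse (loss $271).
$3560: inside the interval → strictly worse (loss $480).
$3967: inside the interval → strictly worse (loss $73).
$3868: inside the interval → strictly worse (loss $172).
$3106: inside the interval → strictly worse (loss $934).
$3709: inside the interval → strictly worse (loss $331).
$3587: inside the interval → strictly worse (loss $453).
$3376: inside the interval → strictly worse (loss $664).
Count: 8.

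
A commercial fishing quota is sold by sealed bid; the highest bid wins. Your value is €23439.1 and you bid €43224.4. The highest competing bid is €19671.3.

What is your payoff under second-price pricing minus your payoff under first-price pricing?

€23553.1

You have the highest bid, so you win under either rule.
Second-price: pay €19671.3 → payoff €3767.8.
First-price: pay your own bid €43224.4 → payoff −€19785.3.
Difference = €3767.8 − (−€19785.3) = €23553.1.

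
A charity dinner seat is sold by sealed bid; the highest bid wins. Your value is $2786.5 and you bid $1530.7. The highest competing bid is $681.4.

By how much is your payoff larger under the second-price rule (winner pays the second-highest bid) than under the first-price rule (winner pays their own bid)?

$849.3

You have the highest bid, so you win under either rule.
Second-price: pay $681.4 → payoff $2105.1.
First-price: pay your own bid $1530.7 → payoff $1255.8.
Difference = $2105.1 − ($1255.8) = $849.3.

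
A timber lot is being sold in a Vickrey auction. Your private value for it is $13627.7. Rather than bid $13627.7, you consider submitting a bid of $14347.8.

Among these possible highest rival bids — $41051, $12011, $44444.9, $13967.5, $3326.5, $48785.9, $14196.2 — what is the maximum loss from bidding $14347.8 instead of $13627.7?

$41051: same outcome either way → loss $0.
$12011: same outcome either way → loss $0.
$44444.9: same outcome either way → loss $0.
$13967.5: truthful gives $0, deviation gives −$339.8 → loss $339.8.
$3326.5: same outcome either way → loss $0.
$48785.9: same outcome either way → loss $0.
$14196.2: truthful gives $0, deviation gives −$568.5 → loss $568.5.
Maximum loss: $568.5.

$568.5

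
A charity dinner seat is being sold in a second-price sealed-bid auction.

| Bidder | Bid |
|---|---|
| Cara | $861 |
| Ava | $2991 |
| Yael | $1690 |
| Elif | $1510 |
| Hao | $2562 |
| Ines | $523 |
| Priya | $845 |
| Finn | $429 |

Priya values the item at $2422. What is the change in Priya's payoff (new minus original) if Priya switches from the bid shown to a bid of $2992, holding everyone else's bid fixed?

The highest bid among the other bidders is $2991; Priya's bid doesn't change that.
Original bid $845: Priya is not highest (top rival bid is $2991); payoff $0.
Alternative bid $2992: Priya is highest, pays the top rival bid $2991; payoff $2422 − $2991 = −$569.
Change in payoff = −$569 − ($0) = −$569.

−$569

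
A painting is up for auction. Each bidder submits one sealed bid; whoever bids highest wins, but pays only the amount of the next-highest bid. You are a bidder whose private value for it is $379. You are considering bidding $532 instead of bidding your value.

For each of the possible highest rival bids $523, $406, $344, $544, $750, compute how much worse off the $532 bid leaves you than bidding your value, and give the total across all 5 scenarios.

$171

The deviation costs you only when the competing bid falls strictly between $379 and $532; elsewhere both bids give the same outcome.
$523: truthful payoff $0, deviation payoff −$144 → loss $144.
$406: truthful payoff $0, deviation payoff −$27 → loss $27.
$344: outcomes coincide → loss $0.
$544: outcomes coincide → loss $0.
$750: outcomes coincide → loss $0.
Total loss = $144 + $27 = $171.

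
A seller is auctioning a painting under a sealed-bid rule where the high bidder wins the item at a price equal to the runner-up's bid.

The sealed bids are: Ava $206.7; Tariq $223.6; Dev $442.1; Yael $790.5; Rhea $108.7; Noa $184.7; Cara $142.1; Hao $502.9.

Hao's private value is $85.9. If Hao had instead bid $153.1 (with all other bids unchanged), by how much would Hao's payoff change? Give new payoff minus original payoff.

$0

The highest bid among the other bidders is $790.5; Hao's bid doesn't change that.
Original bid $502.9: Hao is not highest (top rival bid is $790.5); payoff $0.
Alternative bid $153.1: Hao is not highest (top rival bid is $790.5); payoff $0.
Change in payoff = $0 − ($0) = $0.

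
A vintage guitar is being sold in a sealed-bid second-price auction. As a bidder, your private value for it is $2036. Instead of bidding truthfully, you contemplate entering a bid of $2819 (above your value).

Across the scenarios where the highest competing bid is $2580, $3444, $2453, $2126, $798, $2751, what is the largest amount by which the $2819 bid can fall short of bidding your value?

$2580: truthful gives $0, deviation gives −$544 → loss $544.
$3444: same outcome either way → loss $0.
$2453: truthful gives $0, deviation gives −$417 → loss $417.
$2126: truthful gives $0, deviation gives −$90 → loss $90.
$798: same outcome either way → loss $0.
$2751: truthful gives $0, deviation gives −$715 → loss $715.
Maximum loss: $715.

$715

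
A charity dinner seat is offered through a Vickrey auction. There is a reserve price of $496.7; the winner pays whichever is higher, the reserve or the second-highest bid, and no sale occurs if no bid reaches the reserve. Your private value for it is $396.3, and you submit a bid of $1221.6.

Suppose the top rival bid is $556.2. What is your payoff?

−$159.9

Your bid $1221.6 is the highest and exceeds the reserve.
Price = max(second-highest bid, reserve) = max($556.2, $496.7) = $556.2.
Payoff = $396.3 − $556.2 = −$159.9.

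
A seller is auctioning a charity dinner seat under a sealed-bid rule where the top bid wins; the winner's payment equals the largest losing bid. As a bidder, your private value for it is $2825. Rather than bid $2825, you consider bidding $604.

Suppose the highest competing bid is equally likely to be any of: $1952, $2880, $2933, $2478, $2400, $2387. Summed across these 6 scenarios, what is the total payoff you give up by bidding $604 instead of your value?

The deviation costs you only when the competing bid falls strictly between $604 and $2825; elsewhere both bids give the same outcome.
$1952: truthful payoff $873, deviation payoff $0 → loss $873.
$2880: outcomes coincide → loss $0.
$2933: outcomes coincide → loss $0.
$2478: truthful payoff $347, deviation payoff $0 → loss $347.
$2400: truthful payoff $425, deviation payoff $0 → loss $425.
$2387: truthful payoff $438, deviation payoff $0 → loss $438.
Total loss = $873 + $347 + $425 + $438 = $2083.

$2083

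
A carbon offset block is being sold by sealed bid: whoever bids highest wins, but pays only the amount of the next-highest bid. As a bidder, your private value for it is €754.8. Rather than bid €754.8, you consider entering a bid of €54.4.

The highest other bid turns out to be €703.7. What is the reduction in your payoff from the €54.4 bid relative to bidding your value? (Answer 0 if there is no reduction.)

€51.1

Bidding your value €754.8: you win (since €754.8 > €703.7) and pay €703.7. Payoff €51.1.
Bidding €54.4: you lose. Payoff €0.
The competing bid €703.7 lies between your shaded bid and your value, so underbidding forfeits an item you could have won at a profitable price.
Loss from deviating = €51.1 − (€0) = €51.1.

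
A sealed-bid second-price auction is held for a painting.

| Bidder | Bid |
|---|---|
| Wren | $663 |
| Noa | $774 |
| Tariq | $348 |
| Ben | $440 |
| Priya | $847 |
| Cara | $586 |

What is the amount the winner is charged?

Highest bid: Priya at $847, so Priya wins.
Second-highest bid: Noa at $774 — that is the price the winner pays.

$774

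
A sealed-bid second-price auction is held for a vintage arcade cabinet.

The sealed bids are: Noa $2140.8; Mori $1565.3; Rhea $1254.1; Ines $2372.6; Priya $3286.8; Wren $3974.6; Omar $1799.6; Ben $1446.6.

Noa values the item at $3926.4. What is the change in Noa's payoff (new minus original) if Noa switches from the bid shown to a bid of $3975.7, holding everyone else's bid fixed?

−$48.2

The highest bid among the other bidders is $3974.6; Noa's bid doesn't change that.
Original bid $2140.8: Noa is not highest (top rival bid is $3974.6); payoff $0.
Alternative bid $3975.7: Noa is highest, pays the top rival bid $3974.6; payoff $3926.4 − $3974.6 = −$48.2.
Change in payoff = −$48.2 − ($0) = −$48.2.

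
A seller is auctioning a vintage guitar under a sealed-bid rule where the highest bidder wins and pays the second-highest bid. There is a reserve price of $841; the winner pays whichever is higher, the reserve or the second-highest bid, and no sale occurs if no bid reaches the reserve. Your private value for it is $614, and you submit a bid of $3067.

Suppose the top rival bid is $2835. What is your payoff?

−$2221

Your bid $3067 is the highest and exceeds the reserve.
Price = max(second-highest bid, reserve) = max($2835, $841) = $2835.
Payoff = $614 − $2835 = −$2221.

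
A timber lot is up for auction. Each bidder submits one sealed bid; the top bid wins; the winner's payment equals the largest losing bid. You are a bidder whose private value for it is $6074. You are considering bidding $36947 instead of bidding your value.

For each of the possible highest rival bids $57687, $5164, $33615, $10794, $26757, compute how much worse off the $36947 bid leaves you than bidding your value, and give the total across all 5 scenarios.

The deviation costs you only when the competing bid falls strictly between $6074 and $36947; elsewhere both bids give the same outcome.
$57687: outcomes coincide → loss $0.
$5164: outcomes coincide → loss $0.
$33615: truthful payoff $0, deviation payoff −$27541 → loss $27541.
$10794: truthful payoff $0, deviation payoff −$4720 → loss $4720.
$26757: truthful payoff $0, deviation payoff −$20683 → loss $20683.
Total loss = $27541 + $4720 + $20683 = $52944.

$52944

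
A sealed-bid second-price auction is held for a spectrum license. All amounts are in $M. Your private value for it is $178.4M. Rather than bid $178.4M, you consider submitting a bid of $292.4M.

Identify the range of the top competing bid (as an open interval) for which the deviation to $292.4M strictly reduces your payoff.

If the competing bid is below $178.4M, both bids win at the same price — no difference.
If it is above $292.4M, both bids lose — no difference.
If it lies strictly between $178.4M and $292.4M, bidding your value loses (payoff 0) while bidding $292.4M wins at a price above your value (payoff negative).
So the deviation strictly hurts on the open interval ($178.4M, $292.4M).
In a second-price auction your bid sets only whether you win, not what you pay, so bidding your true value is weakly dominant.

($178.4M, $292.4M)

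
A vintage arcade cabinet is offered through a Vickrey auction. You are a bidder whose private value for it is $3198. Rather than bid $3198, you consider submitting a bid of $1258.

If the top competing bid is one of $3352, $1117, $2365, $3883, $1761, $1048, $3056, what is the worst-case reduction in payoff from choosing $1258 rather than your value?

$1437

$3352: same outcome either way → loss $0.
$1117: same outcome either way → loss $0.
$2365: truthful gives $833, deviation gives $0 → loss $833.
$3883: same outcome either way → loss $0.
$1761: truthful gives $1437, deviation gives $0 → loss $1437.
$1048: same outcome either way → loss $0.
$3056: truthful gives $142, deviation gives $0 → loss $142.
Maximum loss: $1437.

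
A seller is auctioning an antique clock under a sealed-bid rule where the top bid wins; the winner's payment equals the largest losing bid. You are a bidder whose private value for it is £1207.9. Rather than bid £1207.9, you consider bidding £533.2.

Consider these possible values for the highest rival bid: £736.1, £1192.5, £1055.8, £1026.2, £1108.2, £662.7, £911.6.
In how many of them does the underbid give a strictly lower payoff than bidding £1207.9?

7

The deviation hurts exactly when the highest competing bid lies strictly between £533.2 and £1207.9 — underbidding then forfeits a profitable win.
£736.1: inside the interval → strictly worse (loss £471.8).
£1192.5: inside the interval → strictly worse (loss £15.4).
£1055.8: inside the interval → strictly worse (loss £152.1).
£1026.2: inside the interval → strictly worse (loss £181.7).
£1108.2: inside the interval → strictly worse (loss £99.7).
£662.7: inside the interval → strictly worse (loss £545.2).
£911.6: inside the interval → strictly worse (loss £296.3).
Count: 7.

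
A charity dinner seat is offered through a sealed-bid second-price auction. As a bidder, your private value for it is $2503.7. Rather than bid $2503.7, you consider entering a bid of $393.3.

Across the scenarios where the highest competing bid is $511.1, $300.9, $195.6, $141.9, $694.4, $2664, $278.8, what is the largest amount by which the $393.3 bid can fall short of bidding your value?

$1992.6

$511.1: truthful gives $1992.6, deviation gives $0 → loss $1992.6.
$300.9: same outcome either way → loss $0.
$195.6: same outcome either way → loss $0.
$141.9: same outcome either way → loss $0.
$694.4: truthful gives $1809.3, deviation gives $0 → loss $1809.3.
$2664: same outcome either way → loss $0.
$278.8: same outcome either way → loss $0.
Maximum loss: $1992.6.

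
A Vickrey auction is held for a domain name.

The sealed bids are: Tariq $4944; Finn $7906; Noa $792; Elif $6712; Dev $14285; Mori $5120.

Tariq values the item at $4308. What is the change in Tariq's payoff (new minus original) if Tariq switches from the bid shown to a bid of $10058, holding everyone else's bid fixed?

The highest bid among the other bidders is $14285; Tariq's bid doesn't change that.
Original bid $4944: Tariq is not highest (top rival bid is $14285); payoff $0.
Alternative bid $10058: Tariq is not highest (top rival bid is $14285); payoff $0.
Change in payoff = $0 − ($0) = $0.

$0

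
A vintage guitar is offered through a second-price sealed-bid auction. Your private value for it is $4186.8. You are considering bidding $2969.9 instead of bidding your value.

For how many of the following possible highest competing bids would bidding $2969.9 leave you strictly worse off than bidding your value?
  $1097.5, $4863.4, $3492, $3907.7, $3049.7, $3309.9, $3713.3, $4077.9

6

The deviation hurts exactly when the highest competing bid lies strictly between $2969.9 and $4186.8 — underbidding then forfeits a profitable win.
$1097.5: below both → same outcome either way.
$4863.4: above both → same outcome either way.
$3492: inside the interval → strictly worse (loss $694.8).
$3907.7: inside the interval → strictly worse (loss $279.1).
$3049.7: inside the interval → strictly worse (loss $1137.1).
$3309.9: inside the interval → strictly worse (loss $876.9).
$3713.3: inside the interval → strictly worse (loss $473.5).
$4077.9: inside the interval → strictly worse (loss $108.9).
Count: 6.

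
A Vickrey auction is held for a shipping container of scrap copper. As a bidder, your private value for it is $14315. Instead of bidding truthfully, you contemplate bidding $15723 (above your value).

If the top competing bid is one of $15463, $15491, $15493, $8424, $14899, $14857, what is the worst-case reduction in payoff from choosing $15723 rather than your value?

$15463: truthful gives $0, deviation gives −$1148 → loss $1148.
$15491: truthful gives $0, deviation gives −$1176 → loss $1176.
$15493: truthful gives $0, deviation gives −$1178 → loss $1178.
$8424: same outcome either way → loss $0.
$14899: truthful gives $0, deviation gives −$584 → loss $584.
$14857: truthful gives $0, deviation gives −$542 → loss $542.
Maximum loss: $1178.

$1178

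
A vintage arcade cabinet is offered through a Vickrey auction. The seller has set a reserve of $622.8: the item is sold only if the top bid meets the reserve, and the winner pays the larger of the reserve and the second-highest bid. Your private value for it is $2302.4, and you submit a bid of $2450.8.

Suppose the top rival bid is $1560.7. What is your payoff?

$741.7

Your bid $2450.8 is the highest and exceeds the reserve.
Price = max(second-highest bid, reserve) = max($1560.7, $622.8) = $1560.7.
Payoff = $2302.4 − $1560.7 = $741.7.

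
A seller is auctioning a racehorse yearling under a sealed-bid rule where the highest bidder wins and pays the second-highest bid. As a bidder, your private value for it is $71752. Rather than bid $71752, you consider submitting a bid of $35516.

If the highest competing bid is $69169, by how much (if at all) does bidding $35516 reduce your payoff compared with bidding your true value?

Bidding your value $71752: you win (since $71752 > $69169) and pay $69169. Payoff $2583.
Bidding $35516: you lose. Payoff $0.
The competing bid $69169 lies between your shaded bid and your value, so underbidding forfeits an item you could have won at a profitable price.
Loss from deviating = $2583 − ($0) = $2583.

$2583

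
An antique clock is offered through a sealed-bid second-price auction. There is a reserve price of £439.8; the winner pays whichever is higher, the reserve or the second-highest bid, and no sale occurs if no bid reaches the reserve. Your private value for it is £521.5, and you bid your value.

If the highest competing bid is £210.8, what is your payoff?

Your bid £521.5 is the highest and exceeds the reserve.
Price = max(second-highest bid, reserve) = max(£210.8, £439.8) = £439.8.
Payoff = £521.5 − £439.8 = £81.7.

£81.7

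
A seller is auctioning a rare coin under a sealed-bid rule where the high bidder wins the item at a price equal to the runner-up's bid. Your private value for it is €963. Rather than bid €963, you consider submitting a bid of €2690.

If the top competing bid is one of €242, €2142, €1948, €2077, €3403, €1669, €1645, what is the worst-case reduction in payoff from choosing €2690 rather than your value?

€1179

€242: same outcome either way → loss €0.
€2142: truthful gives €0, deviation gives −€1179 → loss €1179.
€1948: truthful gives €0, deviation gives −€985 → loss €985.
€2077: truthful gives €0, deviation gives −€1114 → loss €1114.
€3403: same outcome either way → loss €0.
€1669: truthful gives €0, deviation gives −€706 → loss €706.
€1645: truthful gives €0, deviation gives −€682 → loss €682.
Maximum loss: €1179.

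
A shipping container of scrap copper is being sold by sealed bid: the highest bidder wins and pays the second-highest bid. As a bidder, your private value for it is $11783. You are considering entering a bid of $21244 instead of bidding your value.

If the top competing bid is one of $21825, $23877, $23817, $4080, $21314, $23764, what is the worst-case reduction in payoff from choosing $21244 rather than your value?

$21825: same outcome either way → loss $0.
$23877: same outcome either way → loss $0.
$23817: same outcome either way → loss $0.
$4080: same outcome either way → loss $0.
$21314: same outcome either way → loss $0.
$23764: same outcome either way → loss $0.
Maximum loss: $0.

$0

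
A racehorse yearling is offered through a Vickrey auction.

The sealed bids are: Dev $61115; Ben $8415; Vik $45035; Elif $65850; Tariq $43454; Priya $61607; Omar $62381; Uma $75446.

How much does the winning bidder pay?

Highest bid: Uma at $75446, so Uma wins.
Second-highest bid: Elif at $65850 — that is the price the winner pays.

$65850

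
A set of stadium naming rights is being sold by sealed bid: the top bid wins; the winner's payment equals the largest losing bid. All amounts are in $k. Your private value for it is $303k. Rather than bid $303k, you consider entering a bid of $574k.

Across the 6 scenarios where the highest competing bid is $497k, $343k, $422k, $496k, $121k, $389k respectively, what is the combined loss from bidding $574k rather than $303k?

The deviation costs you only when the competing bid falls strictly between $303k and $574k; elsewhere both bids give the same outcome.
$497k: truthful payoff $0k, deviation payoff −$194k → loss $194k.
$343k: truthful payoff $0k, deviation payoff −$40k → loss $40k.
$422k: truthful payoff $0k, deviation payoff −$119k → loss $119k.
$496k: truthful payoff $0k, deviation payoff −$193k → loss $193k.
$121k: outcomes coincide → loss $0k.
$389k: truthful payoff $0k, deviation payoff −$86k → loss $86k.
Total loss = $194k + $40k + $119k + $193k + $86k = $632k.

$632k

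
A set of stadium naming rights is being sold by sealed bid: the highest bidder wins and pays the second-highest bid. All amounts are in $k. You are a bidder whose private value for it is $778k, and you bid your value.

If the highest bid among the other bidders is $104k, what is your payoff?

$674k

Your bid $778k exceeds the highest competing bid $104k, so you win.
In a second-price auction the winner pays the second-highest bid, $104k.
Payoff = value − price = $778k − $104k = $674k.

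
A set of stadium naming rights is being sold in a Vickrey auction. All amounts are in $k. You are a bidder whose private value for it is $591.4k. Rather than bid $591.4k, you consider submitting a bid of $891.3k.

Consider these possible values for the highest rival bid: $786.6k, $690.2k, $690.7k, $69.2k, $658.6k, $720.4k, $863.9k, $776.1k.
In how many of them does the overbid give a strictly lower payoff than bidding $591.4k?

7

The deviation hurts exactly when the highest competing bid lies strictly between $591.4k and $891.3k — overbidding then wins at a price above your value.
$786.6k: inside the interval → strictly worse (loss $195.2k).
$690.2k: inside the interval → strictly worse (loss $98.8k).
$690.7k: inside the interval → strictly worse (loss $99.3k).
$69.2k: below both → same outcome either way.
$658.6k: inside the interval → strictly worse (loss $67.2k).
$720.4k: inside the interval → strictly worse (loss $129k).
$863.9k: inside the interval → strictly worse (loss $272.5k).
$776.1k: inside the interval → strictly worse (loss $184.7k).
Count: 7.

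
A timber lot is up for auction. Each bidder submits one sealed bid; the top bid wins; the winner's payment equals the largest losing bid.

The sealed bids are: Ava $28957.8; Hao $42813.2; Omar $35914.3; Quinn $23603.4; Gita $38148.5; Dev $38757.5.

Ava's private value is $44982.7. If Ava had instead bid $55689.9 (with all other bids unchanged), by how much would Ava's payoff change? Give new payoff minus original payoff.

The highest bid among the other bidders is $42813.2; Ava's bid doesn't change that.
Original bid $28957.8: Ava is not highest (top rival bid is $42813.2); payoff $0.
Alternative bid $55689.9: Ava is highest, pays the top rival bid $42813.2; payoff $44982.7 − $42813.2 = $2169.5.
Change in payoff = $2169.5 − ($0) = $2169.5.

$2169.5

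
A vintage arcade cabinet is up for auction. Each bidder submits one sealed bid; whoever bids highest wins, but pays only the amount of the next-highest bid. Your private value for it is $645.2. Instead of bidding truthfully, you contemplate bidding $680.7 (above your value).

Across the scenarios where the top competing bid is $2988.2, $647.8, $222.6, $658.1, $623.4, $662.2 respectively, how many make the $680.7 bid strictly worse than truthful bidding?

3

The deviation hurts exactly when the highest competing bid lies strictly between $645.2 and $680.7 — overbidding then wins at a price above your value.
$2988.2: above both → same outcome either way.
$647.8: inside the interval → strictly worse (loss $2.6).
$222.6: below both → same outcome either way.
$658.1: inside the interval → strictly worse (loss $12.9).
$623.4: below both → same outcome either way.
$662.2: inside the interval → strictly worse (loss $17).
Count: 3.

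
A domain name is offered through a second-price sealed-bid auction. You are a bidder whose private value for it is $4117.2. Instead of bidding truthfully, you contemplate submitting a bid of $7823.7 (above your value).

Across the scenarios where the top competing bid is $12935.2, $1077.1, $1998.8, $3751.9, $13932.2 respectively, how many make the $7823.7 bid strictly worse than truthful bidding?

The deviation hurts exactly when the highest competing bid lies strictly between $4117.2 and $7823.7 — overbidding then wins at a price above your value.
$12935.2: above both → same outcome either way.
$1077.1: below both → same outcome either way.
$1998.8: below both → same outcome either way.
$3751.9: below both → same outcome either way.
$13932.2: above both → same outcome either way.
Count: 0.

0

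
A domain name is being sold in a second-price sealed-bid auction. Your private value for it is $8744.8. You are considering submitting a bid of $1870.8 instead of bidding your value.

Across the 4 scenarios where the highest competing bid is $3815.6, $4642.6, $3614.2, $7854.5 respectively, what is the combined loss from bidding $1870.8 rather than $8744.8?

$15052.3

The deviation costs you only when the competing bid falls strictly between $1870.8 and $8744.8; elsewhere both bids give the same outcome.
$3815.6: truthful payoff $4929.2, deviation payoff $0 → loss $4929.2.
$4642.6: truthful payoff $4102.2, deviation payoff $0 → loss $4102.2.
$3614.2: truthful payoff $5130.6, deviation payoff $0 → loss $5130.6.
$7854.5: truthful payoff $890.3, deviation payoff $0 → loss $890.3.
Total loss = $4929.2 + $4102.2 + $5130.6 + $890.3 = $15052.3.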